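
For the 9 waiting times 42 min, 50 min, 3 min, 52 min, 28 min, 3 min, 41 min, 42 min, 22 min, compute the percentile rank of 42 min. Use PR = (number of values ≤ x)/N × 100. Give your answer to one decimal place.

77.8

N = 9.
Strictly below 42: 5. Equal to 42: 2.
PR = 7/9 × 100 = 77.8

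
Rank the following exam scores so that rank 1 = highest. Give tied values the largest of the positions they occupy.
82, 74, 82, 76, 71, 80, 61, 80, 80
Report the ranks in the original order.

2, 7, 2, 6, 8, 5, 9, 5, 5

Sorted (descending): 82, 82, 80, 80, 80, 76, 74, 71, 61
The 2 values of 82 occupy positions 1–2 → each gets rank 2.
The 3 values of 80 occupy positions 3–5 → each gets rank 5.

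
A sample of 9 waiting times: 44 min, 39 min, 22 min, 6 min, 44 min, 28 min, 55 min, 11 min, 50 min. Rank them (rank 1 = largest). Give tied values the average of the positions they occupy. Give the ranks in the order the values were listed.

3.5, 5, 7, 9, 3.5, 6, 1, 8, 2

Sorted (descending): 55, 50, 44, 44, 39, 28, 22, 11, 6
The 2 values of 44 occupy positions 3–4 → average rank (3+4)/2 = 3.5.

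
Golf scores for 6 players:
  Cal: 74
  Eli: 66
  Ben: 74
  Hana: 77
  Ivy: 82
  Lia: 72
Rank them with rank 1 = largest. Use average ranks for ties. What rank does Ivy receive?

1

Sorted (descending): 82, 77, 74, 74, 72, 66
The 2 values of 74 occupy positions 3–4 → average rank (3+4)/2 = 3.5.
Ivy has value 82 → rank 1.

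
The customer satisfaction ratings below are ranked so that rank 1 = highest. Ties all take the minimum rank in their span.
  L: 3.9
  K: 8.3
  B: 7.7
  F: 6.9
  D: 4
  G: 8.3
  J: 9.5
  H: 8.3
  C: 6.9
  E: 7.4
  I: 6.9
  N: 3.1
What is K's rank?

Sorted (descending): 9.5, 8.3, 8.3, 8.3, 7.7, 7.4, 6.9, 6.9, 6.9, 4, 3.9, 3.1
The 3 values of 8.3 occupy positions 2–4 → each gets rank 2.
The 3 values of 6.9 occupy positions 7–9 → each gets rank 7.
K has value 8.3 → rank 2.

2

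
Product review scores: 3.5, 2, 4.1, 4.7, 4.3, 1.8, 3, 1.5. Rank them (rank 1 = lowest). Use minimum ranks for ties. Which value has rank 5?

Sorted (ascending): 1.5, 1.8, 2, 3, 3.5, 4.1, 4.3, 4.7
No ties — each value takes its position as its rank.
Rank 5 → value 3.5.

3.5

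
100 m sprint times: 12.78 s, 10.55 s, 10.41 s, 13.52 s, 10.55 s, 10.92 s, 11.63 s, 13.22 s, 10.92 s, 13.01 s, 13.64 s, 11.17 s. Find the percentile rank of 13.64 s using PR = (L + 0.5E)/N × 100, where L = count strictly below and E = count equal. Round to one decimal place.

N = 12.
Strictly below 13.64: 11. Equal to 13.64: 1.
PR = (11 + 0.5·1)/12 × 100 = 95.8

95.8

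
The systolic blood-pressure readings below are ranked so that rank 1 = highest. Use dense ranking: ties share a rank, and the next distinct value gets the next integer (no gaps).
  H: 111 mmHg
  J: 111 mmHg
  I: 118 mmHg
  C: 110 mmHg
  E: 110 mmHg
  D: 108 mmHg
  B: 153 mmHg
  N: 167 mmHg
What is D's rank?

6

Sorted (descending): 167, 153, 118, 111, 111, 110, 110, 108
The 2 values of 111 share dense rank 4.
The 2 values of 110 share dense rank 5.
Remaining distinct values take the next consecutive integers.
D has value 108 mmHg → rank 6.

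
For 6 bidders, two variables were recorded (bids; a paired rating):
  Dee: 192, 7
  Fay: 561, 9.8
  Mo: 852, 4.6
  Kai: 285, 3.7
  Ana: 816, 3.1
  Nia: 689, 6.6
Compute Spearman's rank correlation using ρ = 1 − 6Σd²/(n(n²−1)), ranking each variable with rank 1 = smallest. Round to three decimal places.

-0.429

Ranks of variable 1: 1, 3, 6, 2, 5, 4
Ranks of variable 2: 5, 6, 3, 2, 1, 4
d = r₁ − r₂: -4, -3, 3, 0, 4, 0
d²: 16, 9, 9, 0, 16, 0; Σd² = 50
ρ = 1 − 6·50/(6·35) = 1 − 300/210 = -0.429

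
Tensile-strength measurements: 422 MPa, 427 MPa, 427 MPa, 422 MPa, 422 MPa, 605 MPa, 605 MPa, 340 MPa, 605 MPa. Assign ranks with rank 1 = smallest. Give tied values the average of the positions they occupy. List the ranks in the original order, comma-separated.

3, 5.5, 5.5, 3, 3, 8, 8, 1, 8

Sorted (ascending): 340, 422, 422, 422, 427, 427, 605, 605, 605
The 3 values of 422 occupy positions 2–4 → average rank 3.
The 2 values of 427 occupy positions 5–6 → average rank (5+6)/2 = 5.5.
The 3 values of 605 occupy positions 7–9 → average rank 8.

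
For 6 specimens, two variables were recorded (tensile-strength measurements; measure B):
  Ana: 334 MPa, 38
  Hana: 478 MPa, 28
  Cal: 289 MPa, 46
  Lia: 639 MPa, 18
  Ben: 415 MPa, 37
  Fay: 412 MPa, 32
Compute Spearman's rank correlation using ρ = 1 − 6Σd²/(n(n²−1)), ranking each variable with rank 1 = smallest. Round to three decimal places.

Ranks of variable 1: 2, 5, 1, 6, 4, 3
Ranks of variable 2: 5, 2, 6, 1, 4, 3
d = r₁ − r₂: -3, 3, -5, 5, 0, 0
d²: 9, 9, 25, 25, 0, 0; Σd² = 68
ρ = 1 − 6·68/(6·35) = 1 − 408/210 = -0.943

-0.943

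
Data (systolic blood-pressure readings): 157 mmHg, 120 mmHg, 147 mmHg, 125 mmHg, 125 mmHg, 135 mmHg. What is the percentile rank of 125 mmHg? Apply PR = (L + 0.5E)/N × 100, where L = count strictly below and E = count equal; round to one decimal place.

33.3

N = 6.
Strictly below 125: 1. Equal to 125: 2.
PR = (1 + 0.5·2)/6 × 100 = 33.3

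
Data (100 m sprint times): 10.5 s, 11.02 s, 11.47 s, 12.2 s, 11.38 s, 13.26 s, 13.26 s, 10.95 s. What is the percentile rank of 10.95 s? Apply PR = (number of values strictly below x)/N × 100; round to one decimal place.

12.5

N = 8.
Strictly below 10.95: 1. Equal to 10.95: 1.
PR = 1/8 × 100 = 12.5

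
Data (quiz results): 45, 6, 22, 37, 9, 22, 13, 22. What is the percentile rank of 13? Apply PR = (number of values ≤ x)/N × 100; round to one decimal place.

37.5

N = 8.
Strictly below 13: 2. Equal to 13: 1.
PR = 3/8 × 100 = 37.5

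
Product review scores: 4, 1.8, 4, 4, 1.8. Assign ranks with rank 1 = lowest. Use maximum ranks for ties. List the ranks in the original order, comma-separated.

Sorted (ascending): 1.8, 1.8, 4, 4, 4
The 2 values of 1.8 occupy positions 1–2 → each gets rank 2.
The 3 values of 4 occupy positions 3–5 → each gets rank 5.

5, 2, 5, 5, 2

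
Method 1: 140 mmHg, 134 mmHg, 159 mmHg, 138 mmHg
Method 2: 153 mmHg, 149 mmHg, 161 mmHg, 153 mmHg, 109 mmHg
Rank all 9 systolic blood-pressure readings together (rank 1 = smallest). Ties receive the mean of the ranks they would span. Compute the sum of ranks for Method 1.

Sorted (ascending): 109, 134, 138, 140, 149, 153, 153, 159, 161
The 2 values of 153 occupy positions 6–7 → average rank (6+7)/2 = 6.5.
Method 1 values → pooled ranks: 140→4, 134→2, 159→8, 138→3
Rank sum = 4 + 2 + 8 + 3 = 17

17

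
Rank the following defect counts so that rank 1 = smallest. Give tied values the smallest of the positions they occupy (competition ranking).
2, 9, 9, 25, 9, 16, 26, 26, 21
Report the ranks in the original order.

1, 2, 2, 7, 2, 5, 8, 8, 6

Sorted (ascending): 2, 9, 9, 9, 16, 21, 25, 26, 26
The 3 values of 9 occupy positions 2–4 → each gets rank 2.
The 2 values of 26 occupy positions 8–9 → each gets rank 8.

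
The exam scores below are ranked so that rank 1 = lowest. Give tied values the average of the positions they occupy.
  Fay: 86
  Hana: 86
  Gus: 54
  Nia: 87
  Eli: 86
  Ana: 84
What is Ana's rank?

2

Sorted (ascending): 54, 84, 86, 86, 86, 87
The 3 values of 86 occupy positions 3–5 → average rank 4.
Ana has value 84 → rank 2.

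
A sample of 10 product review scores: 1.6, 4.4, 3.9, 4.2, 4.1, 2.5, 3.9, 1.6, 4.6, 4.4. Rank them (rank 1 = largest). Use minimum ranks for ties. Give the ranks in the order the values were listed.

Sorted (descending): 4.6, 4.4, 4.4, 4.2, 4.1, 3.9, 3.9, 2.5, 1.6, 1.6
The 2 values of 4.4 occupy positions 2–3 → each gets rank 2.
The 2 values of 3.9 occupy positions 6–7 → each gets rank 6.
The 2 values of 1.6 occupy positions 9–10 → each gets rank 9.

9, 2, 6, 4, 5, 8, 6, 9, 1, 2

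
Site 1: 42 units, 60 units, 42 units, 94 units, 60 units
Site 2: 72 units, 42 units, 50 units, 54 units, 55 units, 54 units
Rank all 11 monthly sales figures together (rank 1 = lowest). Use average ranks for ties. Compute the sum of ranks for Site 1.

32

Sorted (ascending): 42, 42, 42, 50, 54, 54, 55, 60, 60, 72, 94
The 3 values of 42 occupy positions 1–3 → average rank 2.
The 2 values of 54 occupy positions 5–6 → average rank (5+6)/2 = 5.5.
The 2 values of 60 occupy positions 8–9 → average rank (8+9)/2 = 8.5.
Site 1 values → pooled ranks: 42→2, 60→8.5, 42→2, 94→11, 60→8.5
Rank sum = 2 + 8.5 + 2 + 11 + 8.5 = 32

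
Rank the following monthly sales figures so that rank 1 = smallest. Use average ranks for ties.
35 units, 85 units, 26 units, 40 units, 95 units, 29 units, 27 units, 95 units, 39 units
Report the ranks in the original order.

4, 7, 1, 6, 8.5, 3, 2, 8.5, 5

Sorted (ascending): 26, 27, 29, 35, 39, 40, 85, 95, 95
The 2 values of 95 occupy positions 8–9 → average rank (8+9)/2 = 8.5.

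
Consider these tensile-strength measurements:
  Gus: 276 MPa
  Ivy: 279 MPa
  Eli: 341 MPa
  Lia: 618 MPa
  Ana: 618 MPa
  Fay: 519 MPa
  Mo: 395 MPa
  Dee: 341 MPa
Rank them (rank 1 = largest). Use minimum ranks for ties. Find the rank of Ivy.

7

Sorted (descending): 618, 618, 519, 395, 341, 341, 279, 276
The 2 values of 618 occupy positions 1–2 → each gets rank 1.
The 2 values of 341 occupy positions 5–6 → each gets rank 5.
Ivy has value 279 MPa → rank 7.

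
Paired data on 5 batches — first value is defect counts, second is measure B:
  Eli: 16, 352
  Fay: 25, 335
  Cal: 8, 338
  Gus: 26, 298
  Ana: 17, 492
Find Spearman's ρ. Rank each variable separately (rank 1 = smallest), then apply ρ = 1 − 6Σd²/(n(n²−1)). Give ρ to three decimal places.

-0.600

Ranks of variable 1: 2, 4, 1, 5, 3
Ranks of variable 2: 4, 2, 3, 1, 5
d = r₁ − r₂: -2, 2, -2, 4, -2
d²: 4, 4, 4, 16, 4; Σd² = 32
ρ = 1 − 6·32/(5·24) = 1 − 192/120 = -0.600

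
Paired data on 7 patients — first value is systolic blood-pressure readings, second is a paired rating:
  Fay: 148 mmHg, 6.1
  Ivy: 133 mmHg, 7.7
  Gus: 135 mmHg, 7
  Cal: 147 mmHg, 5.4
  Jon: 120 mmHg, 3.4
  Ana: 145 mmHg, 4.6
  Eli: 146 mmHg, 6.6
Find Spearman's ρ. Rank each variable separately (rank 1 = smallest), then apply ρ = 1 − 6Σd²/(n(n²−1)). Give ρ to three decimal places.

0.000

Ranks of variable 1: 7, 2, 3, 6, 1, 4, 5
Ranks of variable 2: 4, 7, 6, 3, 1, 2, 5
d = r₁ − r₂: 3, -5, -3, 3, 0, 2, 0
d²: 9, 25, 9, 9, 0, 4, 0; Σd² = 56
ρ = 1 − 6·56/(7·48) = 1 − 336/336 = 0.000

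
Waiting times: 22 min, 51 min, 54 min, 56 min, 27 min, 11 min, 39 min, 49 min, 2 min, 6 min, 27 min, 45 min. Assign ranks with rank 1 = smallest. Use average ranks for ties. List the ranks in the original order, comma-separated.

4, 10, 11, 12, 5.5, 3, 7, 9, 1, 2, 5.5, 8

Sorted (ascending): 2, 6, 11, 22, 27, 27, 39, 45, 49, 51, 54, 56
The 2 values of 27 occupy positions 5–6 → average rank (5+6)/2 = 5.5.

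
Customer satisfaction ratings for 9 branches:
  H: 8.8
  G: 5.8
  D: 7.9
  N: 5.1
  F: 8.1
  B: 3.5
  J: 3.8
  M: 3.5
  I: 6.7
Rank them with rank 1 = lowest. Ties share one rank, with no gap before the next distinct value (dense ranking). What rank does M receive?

1

Sorted (ascending): 3.5, 3.5, 3.8, 5.1, 5.8, 6.7, 7.9, 8.1, 8.8
The 2 values of 3.5 share dense rank 1.
Remaining distinct values take the next consecutive integers.
M has value 3.5 → rank 1.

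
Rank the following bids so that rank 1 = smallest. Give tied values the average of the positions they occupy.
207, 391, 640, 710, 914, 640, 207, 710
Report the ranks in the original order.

1.5, 3, 4.5, 6.5, 8, 4.5, 1.5, 6.5

Sorted (ascending): 207, 207, 391, 640, 640, 710, 710, 914
The 2 values of 207 occupy positions 1–2 → average rank (1+2)/2 = 1.5.
The 2 values of 640 occupy positions 4–5 → average rank (4+5)/2 = 4.5.
The 2 values of 710 occupy positions 6–7 → average rank (6+7)/2 = 6.5.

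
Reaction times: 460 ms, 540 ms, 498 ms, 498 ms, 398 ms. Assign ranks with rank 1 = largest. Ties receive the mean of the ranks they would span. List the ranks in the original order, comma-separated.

Sorted (descending): 540, 498, 498, 460, 398
The 2 values of 498 occupy positions 2–3 → average rank (2+3)/2 = 2.5.

4, 1, 2.5, 2.5, 5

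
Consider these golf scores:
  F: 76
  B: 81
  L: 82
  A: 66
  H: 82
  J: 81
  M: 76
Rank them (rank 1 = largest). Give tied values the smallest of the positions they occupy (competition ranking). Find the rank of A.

7

Sorted (descending): 82, 82, 81, 81, 76, 76, 66
The 2 values of 82 occupy positions 1–2 → each gets rank 1.
The 2 values of 81 occupy positions 3–4 → each gets rank 3.
The 2 values of 76 occupy positions 5–6 → each gets rank 5.
A has value 66 → rank 7.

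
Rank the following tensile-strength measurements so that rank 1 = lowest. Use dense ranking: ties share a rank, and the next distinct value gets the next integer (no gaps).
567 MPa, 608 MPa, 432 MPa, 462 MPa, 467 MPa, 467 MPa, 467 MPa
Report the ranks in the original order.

4, 5, 1, 2, 3, 3, 3

Sorted (ascending): 432, 462, 467, 467, 467, 567, 608
The 3 values of 467 share dense rank 3.
Remaining distinct values take the next consecutive integers.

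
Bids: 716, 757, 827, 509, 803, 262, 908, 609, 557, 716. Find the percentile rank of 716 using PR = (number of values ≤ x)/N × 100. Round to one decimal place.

N = 10.
Strictly below 716: 4. Equal to 716: 2.
PR = 6/10 × 100 = 60.0

60.0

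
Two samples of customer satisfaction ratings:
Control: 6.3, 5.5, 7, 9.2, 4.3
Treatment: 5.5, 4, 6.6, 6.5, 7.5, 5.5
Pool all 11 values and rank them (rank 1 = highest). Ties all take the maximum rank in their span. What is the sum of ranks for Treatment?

Sorted (descending): 9.2, 7.5, 7, 6.6, 6.5, 6.3, 5.5, 5.5, 5.5, 4.3, 4
The 3 values of 5.5 occupy positions 7–9 → each gets rank 9.
Treatment values → pooled ranks: 5.5→9, 4→11, 6.6→4, 6.5→5, 7.5→2, 5.5→9
Rank sum = 9 + 11 + 4 + 5 + 2 + 9 = 40

40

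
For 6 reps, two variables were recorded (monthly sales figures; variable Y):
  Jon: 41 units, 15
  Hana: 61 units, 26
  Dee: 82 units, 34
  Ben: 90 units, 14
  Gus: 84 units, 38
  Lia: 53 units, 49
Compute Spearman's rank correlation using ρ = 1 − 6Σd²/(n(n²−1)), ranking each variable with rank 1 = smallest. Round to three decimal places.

-0.200

Ranks of variable 1: 1, 3, 4, 6, 5, 2
Ranks of variable 2: 2, 3, 4, 1, 5, 6
d = r₁ − r₂: -1, 0, 0, 5, 0, -4
d²: 1, 0, 0, 25, 0, 16; Σd² = 42
ρ = 1 − 6·42/(6·35) = 1 − 252/210 = -0.200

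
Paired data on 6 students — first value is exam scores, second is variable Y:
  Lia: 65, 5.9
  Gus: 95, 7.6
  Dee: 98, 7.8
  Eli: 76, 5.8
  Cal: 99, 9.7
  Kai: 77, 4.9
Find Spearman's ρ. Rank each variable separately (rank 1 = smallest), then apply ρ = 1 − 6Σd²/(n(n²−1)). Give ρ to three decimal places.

0.771

Ranks of variable 1: 1, 4, 5, 2, 6, 3
Ranks of variable 2: 3, 4, 5, 2, 6, 1
d = r₁ − r₂: -2, 0, 0, 0, 0, 2
d²: 4, 0, 0, 0, 0, 4; Σd² = 8
ρ = 1 − 6·8/(6·35) = 1 − 48/210 = 0.771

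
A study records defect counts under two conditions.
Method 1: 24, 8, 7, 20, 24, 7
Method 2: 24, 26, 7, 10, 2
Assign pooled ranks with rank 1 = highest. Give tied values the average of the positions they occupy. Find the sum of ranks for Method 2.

30

Sorted (descending): 26, 24, 24, 24, 20, 10, 8, 7, 7, 7, 2
The 3 values of 24 occupy positions 2–4 → average rank 3.
The 3 values of 7 occupy positions 8–10 → average rank 9.
Method 2 values → pooled ranks: 24→3, 26→1, 7→9, 10→6, 2→11
Rank sum = 3 + 1 + 9 + 6 + 11 = 30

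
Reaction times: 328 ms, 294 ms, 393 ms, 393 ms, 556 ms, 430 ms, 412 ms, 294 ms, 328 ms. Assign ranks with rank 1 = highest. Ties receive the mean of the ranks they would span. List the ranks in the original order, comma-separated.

6.5, 8.5, 4.5, 4.5, 1, 2, 3, 8.5, 6.5

Sorted (descending): 556, 430, 412, 393, 393, 328, 328, 294, 294
The 2 values of 393 occupy positions 4–5 → average rank (4+5)/2 = 4.5.
The 2 values of 328 occupy positions 6–7 → average rank (6+7)/2 = 6.5.
The 2 values of 294 occupy positions 8–9 → average rank (8+9)/2 = 8.5.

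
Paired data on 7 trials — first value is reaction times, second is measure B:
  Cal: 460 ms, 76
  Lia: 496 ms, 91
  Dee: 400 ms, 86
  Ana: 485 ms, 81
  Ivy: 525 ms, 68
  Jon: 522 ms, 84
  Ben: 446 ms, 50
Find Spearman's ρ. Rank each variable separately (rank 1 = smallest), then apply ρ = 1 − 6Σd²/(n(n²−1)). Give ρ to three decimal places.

0.000

Ranks of variable 1: 3, 5, 1, 4, 7, 6, 2
Ranks of variable 2: 3, 7, 6, 4, 2, 5, 1
d = r₁ − r₂: 0, -2, -5, 0, 5, 1, 1
d²: 0, 4, 25, 0, 25, 1, 1; Σd² = 56
ρ = 1 − 6·56/(7·48) = 1 − 336/336 = 0.000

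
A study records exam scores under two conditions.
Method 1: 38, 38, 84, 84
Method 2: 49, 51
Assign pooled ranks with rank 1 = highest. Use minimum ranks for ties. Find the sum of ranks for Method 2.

7

Sorted (descending): 84, 84, 51, 49, 38, 38
The 2 values of 84 occupy positions 1–2 → each gets rank 1.
The 2 values of 38 occupy positions 5–6 → each gets rank 5.
Method 2 values → pooled ranks: 49→4, 51→3
Rank sum = 4 + 3 = 7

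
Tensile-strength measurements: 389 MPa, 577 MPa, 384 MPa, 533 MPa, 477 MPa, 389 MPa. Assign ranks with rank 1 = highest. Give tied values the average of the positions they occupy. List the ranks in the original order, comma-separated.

Sorted (descending): 577, 533, 477, 389, 389, 384
The 2 values of 389 occupy positions 4–5 → average rank (4+5)/2 = 4.5.

4.5, 1, 6, 2, 3, 4.5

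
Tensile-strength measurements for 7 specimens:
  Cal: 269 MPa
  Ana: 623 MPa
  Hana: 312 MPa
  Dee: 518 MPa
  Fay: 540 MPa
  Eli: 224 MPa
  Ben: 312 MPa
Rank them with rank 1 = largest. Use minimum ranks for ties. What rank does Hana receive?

4

Sorted (descending): 623, 540, 518, 312, 312, 269, 224
The 2 values of 312 occupy positions 4–5 → each gets rank 4.
Hana has value 312 MPa → rank 4.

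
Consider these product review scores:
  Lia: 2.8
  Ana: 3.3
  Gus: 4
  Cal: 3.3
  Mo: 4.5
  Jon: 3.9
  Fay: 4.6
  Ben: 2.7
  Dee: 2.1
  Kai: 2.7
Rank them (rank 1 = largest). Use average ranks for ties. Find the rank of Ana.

Sorted (descending): 4.6, 4.5, 4, 3.9, 3.3, 3.3, 2.8, 2.7, 2.7, 2.1
The 2 values of 3.3 occupy positions 5–6 → average rank (5+6)/2 = 5.5.
The 2 values of 2.7 occupy positions 8–9 → average rank (8+9)/2 = 8.5.
Ana has value 3.3 → rank 5.5.

5.5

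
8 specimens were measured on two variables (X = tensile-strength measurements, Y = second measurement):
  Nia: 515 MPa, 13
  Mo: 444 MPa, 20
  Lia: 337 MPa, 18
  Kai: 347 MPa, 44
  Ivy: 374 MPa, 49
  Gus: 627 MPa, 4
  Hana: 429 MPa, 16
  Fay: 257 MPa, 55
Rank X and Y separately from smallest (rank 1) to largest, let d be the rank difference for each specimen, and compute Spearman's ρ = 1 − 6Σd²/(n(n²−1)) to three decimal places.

Ranks of variable 1: 7, 6, 2, 3, 4, 8, 5, 1
Ranks of variable 2: 2, 5, 4, 6, 7, 1, 3, 8
d = r₁ − r₂: 5, 1, -2, -3, -3, 7, 2, -7
d²: 25, 1, 4, 9, 9, 49, 4, 49; Σd² = 150
ρ = 1 − 6·150/(8·63) = 1 − 900/504 = -0.786

-0.786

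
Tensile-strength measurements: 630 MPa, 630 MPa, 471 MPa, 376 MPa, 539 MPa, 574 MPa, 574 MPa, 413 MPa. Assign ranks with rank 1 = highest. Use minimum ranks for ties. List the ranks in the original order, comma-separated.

1, 1, 6, 8, 5, 3, 3, 7

Sorted (descending): 630, 630, 574, 574, 539, 471, 413, 376
The 2 values of 630 occupy positions 1–2 → each gets rank 1.
The 2 values of 574 occupy positions 3–4 → each gets rank 3.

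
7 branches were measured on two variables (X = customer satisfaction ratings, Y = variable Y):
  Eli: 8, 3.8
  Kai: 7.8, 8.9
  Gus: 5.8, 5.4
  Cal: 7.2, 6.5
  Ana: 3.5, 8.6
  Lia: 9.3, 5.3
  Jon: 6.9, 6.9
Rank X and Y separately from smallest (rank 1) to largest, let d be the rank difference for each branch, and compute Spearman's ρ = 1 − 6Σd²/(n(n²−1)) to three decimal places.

-0.500

Ranks of variable 1: 6, 5, 2, 4, 1, 7, 3
Ranks of variable 2: 1, 7, 3, 4, 6, 2, 5
d = r₁ − r₂: 5, -2, -1, 0, -5, 5, -2
d²: 25, 4, 1, 0, 25, 25, 4; Σd² = 84
ρ = 1 − 6·84/(7·48) = 1 − 504/336 = -0.500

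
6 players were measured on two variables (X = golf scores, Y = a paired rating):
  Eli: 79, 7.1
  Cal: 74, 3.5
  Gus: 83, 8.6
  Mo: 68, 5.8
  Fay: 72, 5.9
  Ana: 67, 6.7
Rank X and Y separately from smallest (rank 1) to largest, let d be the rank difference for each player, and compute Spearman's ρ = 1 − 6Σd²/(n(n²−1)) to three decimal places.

Ranks of variable 1: 5, 4, 6, 2, 3, 1
Ranks of variable 2: 5, 1, 6, 2, 3, 4
d = r₁ − r₂: 0, 3, 0, 0, 0, -3
d²: 0, 9, 0, 0, 0, 9; Σd² = 18
ρ = 1 − 6·18/(6·35) = 1 − 108/210 = 0.486

0.486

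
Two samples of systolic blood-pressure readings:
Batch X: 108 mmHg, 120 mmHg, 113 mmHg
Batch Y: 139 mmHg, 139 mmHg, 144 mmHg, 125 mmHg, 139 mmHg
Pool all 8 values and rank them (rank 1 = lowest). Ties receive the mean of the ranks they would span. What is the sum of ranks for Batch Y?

30

Sorted (ascending): 108, 113, 120, 125, 139, 139, 139, 144
The 3 values of 139 occupy positions 5–7 → average rank 6.
Batch Y values → pooled ranks: 139→6, 139→6, 144→8, 125→4, 139→6
Rank sum = 6 + 6 + 8 + 4 + 6 = 30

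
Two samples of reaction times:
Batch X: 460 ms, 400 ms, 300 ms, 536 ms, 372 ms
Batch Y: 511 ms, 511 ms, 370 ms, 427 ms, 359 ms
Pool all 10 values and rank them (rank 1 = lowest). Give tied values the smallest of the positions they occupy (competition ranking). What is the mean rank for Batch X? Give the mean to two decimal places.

5.40

Sorted (ascending): 300, 359, 370, 372, 400, 427, 460, 511, 511, 536
The 2 values of 511 occupy positions 8–9 → each gets rank 8.
Batch X values → pooled ranks: 460→7, 400→5, 300→1, 536→10, 372→4
Mean rank = (7 + 5 + 1 + 10 + 4) / 5 = 5.40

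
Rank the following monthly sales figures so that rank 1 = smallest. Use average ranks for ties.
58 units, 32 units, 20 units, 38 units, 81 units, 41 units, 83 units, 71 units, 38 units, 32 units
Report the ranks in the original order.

Sorted (ascending): 20, 32, 32, 38, 38, 41, 58, 71, 81, 83
The 2 values of 32 occupy positions 2–3 → average rank (2+3)/2 = 2.5.
The 2 values of 38 occupy positions 4–5 → average rank (4+5)/2 = 4.5.

7, 2.5, 1, 4.5, 9, 6, 10, 8, 4.5, 2.5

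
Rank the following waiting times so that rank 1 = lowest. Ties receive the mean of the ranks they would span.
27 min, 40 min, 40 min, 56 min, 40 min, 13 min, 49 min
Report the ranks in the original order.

Sorted (ascending): 13, 27, 40, 40, 40, 49, 56
The 3 values of 40 occupy positions 3–5 → average rank 4.

2, 4, 4, 7, 4, 1, 6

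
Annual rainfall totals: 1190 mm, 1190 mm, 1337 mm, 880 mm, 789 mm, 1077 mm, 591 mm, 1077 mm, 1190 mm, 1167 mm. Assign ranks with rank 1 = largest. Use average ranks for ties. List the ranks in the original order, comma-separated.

3, 3, 1, 8, 9, 6.5, 10, 6.5, 3, 5

Sorted (descending): 1337, 1190, 1190, 1190, 1167, 1077, 1077, 880, 789, 591
The 3 values of 1190 occupy positions 2–4 → average rank 3.
The 2 values of 1077 occupy positions 6–7 → average rank (6+7)/2 = 6.5.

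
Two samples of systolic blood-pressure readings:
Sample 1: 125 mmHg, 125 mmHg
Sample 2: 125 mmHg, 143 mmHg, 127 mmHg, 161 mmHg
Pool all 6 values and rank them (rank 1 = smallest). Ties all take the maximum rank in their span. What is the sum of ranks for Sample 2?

18

Sorted (ascending): 125, 125, 125, 127, 143, 161
The 3 values of 125 occupy positions 1–3 → each gets rank 3.
Sample 2 values → pooled ranks: 125→3, 143→5, 127→4, 161→6
Rank sum = 3 + 5 + 4 + 6 = 18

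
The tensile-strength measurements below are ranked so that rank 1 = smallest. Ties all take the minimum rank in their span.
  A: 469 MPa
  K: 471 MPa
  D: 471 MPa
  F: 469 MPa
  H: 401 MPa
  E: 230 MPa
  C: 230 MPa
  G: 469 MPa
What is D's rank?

7

Sorted (ascending): 230, 230, 401, 469, 469, 469, 471, 471
The 2 values of 230 occupy positions 1–2 → each gets rank 1.
The 3 values of 469 occupy positions 4–6 → each gets rank 4.
The 2 values of 471 occupy positions 7–8 → each gets rank 7.
D has value 471 MPa → rank 7.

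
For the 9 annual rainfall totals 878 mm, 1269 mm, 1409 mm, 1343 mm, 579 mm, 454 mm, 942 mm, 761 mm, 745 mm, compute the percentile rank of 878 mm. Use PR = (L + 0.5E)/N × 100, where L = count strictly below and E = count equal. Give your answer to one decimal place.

N = 9.
Strictly below 878: 4. Equal to 878: 1.
PR = (4 + 0.5·1)/9 × 100 = 50.0

50.0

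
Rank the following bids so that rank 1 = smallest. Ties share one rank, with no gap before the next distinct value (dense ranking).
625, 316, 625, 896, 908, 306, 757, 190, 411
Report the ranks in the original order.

Sorted (ascending): 190, 306, 316, 411, 625, 625, 757, 896, 908
The 2 values of 625 share dense rank 5.
Remaining distinct values take the next consecutive integers.

5, 3, 5, 7, 8, 2, 6, 1, 4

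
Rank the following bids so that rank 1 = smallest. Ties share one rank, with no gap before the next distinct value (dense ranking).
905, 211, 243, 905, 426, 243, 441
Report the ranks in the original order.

Sorted (ascending): 211, 243, 243, 426, 441, 905, 905
The 2 values of 243 share dense rank 2.
The 2 values of 905 share dense rank 5.
Remaining distinct values take the next consecutive integers.

5, 1, 2, 5, 3, 2, 4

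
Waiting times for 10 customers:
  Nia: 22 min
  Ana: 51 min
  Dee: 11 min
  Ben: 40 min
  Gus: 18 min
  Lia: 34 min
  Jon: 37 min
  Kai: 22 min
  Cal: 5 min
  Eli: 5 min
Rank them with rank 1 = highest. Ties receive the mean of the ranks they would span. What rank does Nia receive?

5.5

Sorted (descending): 51, 40, 37, 34, 22, 22, 18, 11, 5, 5
The 2 values of 22 occupy positions 5–6 → average rank (5+6)/2 = 5.5.
The 2 values of 5 occupy positions 9–10 → average rank (9+10)/2 = 9.5.
Nia has value 22 min → rank 5.5.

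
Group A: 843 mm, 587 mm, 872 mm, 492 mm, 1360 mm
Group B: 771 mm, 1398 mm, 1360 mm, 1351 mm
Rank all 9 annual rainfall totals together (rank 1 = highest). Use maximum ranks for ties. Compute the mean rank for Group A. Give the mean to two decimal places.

6.20

Sorted (descending): 1398, 1360, 1360, 1351, 872, 843, 771, 587, 492
The 2 values of 1360 occupy positions 2–3 → each gets rank 3.
Group A values → pooled ranks: 843→6, 587→8, 872→5, 492→9, 1360→3
Mean rank = (6 + 8 + 5 + 9 + 3) / 5 = 6.20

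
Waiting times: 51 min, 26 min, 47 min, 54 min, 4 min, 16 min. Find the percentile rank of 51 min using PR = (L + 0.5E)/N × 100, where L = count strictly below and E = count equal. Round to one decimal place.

N = 6.
Strictly below 51: 4. Equal to 51: 1.
PR = (4 + 0.5·1)/6 × 100 = 75.0

75.0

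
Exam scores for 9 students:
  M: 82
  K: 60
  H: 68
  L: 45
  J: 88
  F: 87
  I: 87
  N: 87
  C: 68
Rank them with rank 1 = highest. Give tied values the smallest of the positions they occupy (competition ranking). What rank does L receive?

Sorted (descending): 88, 87, 87, 87, 82, 68, 68, 60, 45
The 3 values of 87 occupy positions 2–4 → each gets rank 2.
The 2 values of 68 occupy positions 6–7 → each gets rank 6.
L has value 45 → rank 9.

9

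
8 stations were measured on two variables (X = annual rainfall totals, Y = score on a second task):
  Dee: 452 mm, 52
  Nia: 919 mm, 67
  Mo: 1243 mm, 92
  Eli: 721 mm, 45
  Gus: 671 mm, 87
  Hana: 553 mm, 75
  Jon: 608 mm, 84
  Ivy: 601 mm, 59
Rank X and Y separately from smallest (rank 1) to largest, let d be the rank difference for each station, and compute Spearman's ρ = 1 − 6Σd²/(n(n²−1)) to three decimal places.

Ranks of variable 1: 1, 7, 8, 6, 5, 2, 4, 3
Ranks of variable 2: 2, 4, 8, 1, 7, 5, 6, 3
d = r₁ − r₂: -1, 3, 0, 5, -2, -3, -2, 0
d²: 1, 9, 0, 25, 4, 9, 4, 0; Σd² = 52
ρ = 1 − 6·52/(8·63) = 1 − 312/504 = 0.381

0.381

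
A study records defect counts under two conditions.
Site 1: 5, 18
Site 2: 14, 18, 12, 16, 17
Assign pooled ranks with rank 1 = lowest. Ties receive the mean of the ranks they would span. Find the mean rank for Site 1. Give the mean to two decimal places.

3.75

Sorted (ascending): 5, 12, 14, 16, 17, 18, 18
The 2 values of 18 occupy positions 6–7 → average rank (6+7)/2 = 6.5.
Site 1 values → pooled ranks: 5→1, 18→6.5
Mean rank = (1 + 6.5) / 2 = 3.75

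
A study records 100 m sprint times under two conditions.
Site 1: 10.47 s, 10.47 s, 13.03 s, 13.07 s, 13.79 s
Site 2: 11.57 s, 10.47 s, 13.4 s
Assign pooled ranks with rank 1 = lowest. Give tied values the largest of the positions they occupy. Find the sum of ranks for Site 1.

Sorted (ascending): 10.47, 10.47, 10.47, 11.57, 13.03, 13.07, 13.4, 13.79
The 3 values of 10.47 occupy positions 1–3 → each gets rank 3.
Site 1 values → pooled ranks: 10.47→3, 10.47→3, 13.03→5, 13.07→6, 13.79→8
Rank sum = 3 + 3 + 5 + 6 + 8 = 25

25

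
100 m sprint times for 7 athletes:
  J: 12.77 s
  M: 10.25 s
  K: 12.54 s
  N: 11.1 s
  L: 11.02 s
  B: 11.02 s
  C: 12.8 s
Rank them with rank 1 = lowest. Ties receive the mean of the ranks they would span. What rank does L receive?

2.5

Sorted (ascending): 10.25, 11.02, 11.02, 11.1, 12.54, 12.77, 12.8
The 2 values of 11.02 occupy positions 2–3 → average rank (2+3)/2 = 2.5.
L has value 11.02 s → rank 2.5.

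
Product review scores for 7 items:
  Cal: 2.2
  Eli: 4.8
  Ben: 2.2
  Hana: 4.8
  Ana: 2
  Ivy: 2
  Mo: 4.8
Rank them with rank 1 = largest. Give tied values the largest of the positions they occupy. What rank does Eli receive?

3

Sorted (descending): 4.8, 4.8, 4.8, 2.2, 2.2, 2, 2
The 3 values of 4.8 occupy positions 1–3 → each gets rank 3.
The 2 values of 2.2 occupy positions 4–5 → each gets rank 5.
The 2 values of 2 occupy positions 6–7 → each gets rank 7.
Eli has value 4.8 → rank 3.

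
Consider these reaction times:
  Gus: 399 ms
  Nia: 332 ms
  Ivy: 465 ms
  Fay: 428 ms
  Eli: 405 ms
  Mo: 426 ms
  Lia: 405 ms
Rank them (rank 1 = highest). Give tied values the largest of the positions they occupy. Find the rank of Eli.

Sorted (descending): 465, 428, 426, 405, 405, 399, 332
The 2 values of 405 occupy positions 4–5 → each gets rank 5.
Eli has value 405 ms → rank 5.

5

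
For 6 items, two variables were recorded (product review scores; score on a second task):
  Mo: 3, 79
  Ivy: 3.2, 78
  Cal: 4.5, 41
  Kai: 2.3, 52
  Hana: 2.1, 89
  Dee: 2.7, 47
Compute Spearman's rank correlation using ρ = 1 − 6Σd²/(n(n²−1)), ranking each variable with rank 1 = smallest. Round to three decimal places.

-0.543

Ranks of variable 1: 4, 5, 6, 2, 1, 3
Ranks of variable 2: 5, 4, 1, 3, 6, 2
d = r₁ − r₂: -1, 1, 5, -1, -5, 1
d²: 1, 1, 25, 1, 25, 1; Σd² = 54
ρ = 1 − 6·54/(6·35) = 1 − 324/210 = -0.543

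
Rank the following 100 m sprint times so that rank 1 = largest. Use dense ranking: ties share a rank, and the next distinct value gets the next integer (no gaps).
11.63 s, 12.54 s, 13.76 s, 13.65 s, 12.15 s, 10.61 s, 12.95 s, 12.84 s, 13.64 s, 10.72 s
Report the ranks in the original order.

Sorted (descending): 13.76, 13.65, 13.64, 12.95, 12.84, 12.54, 12.15, 11.63, 10.72, 10.61
No ties — each value takes its position as its rank.

8, 6, 1, 2, 7, 10, 4, 5, 3, 9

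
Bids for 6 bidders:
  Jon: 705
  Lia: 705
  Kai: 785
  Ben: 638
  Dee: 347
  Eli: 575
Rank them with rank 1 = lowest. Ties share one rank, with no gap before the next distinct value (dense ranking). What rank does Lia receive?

4

Sorted (ascending): 347, 575, 638, 705, 705, 785
The 2 values of 705 share dense rank 4.
Remaining distinct values take the next consecutive integers.
Lia has value 705 → rank 4.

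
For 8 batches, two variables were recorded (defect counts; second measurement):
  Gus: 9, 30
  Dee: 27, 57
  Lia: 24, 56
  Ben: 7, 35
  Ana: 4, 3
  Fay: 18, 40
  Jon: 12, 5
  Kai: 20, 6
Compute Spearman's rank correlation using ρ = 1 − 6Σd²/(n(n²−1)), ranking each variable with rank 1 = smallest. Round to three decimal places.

Ranks of variable 1: 3, 8, 7, 2, 1, 5, 4, 6
Ranks of variable 2: 4, 8, 7, 5, 1, 6, 2, 3
d = r₁ − r₂: -1, 0, 0, -3, 0, -1, 2, 3
d²: 1, 0, 0, 9, 0, 1, 4, 9; Σd² = 24
ρ = 1 − 6·24/(8·63) = 1 − 144/504 = 0.714

0.714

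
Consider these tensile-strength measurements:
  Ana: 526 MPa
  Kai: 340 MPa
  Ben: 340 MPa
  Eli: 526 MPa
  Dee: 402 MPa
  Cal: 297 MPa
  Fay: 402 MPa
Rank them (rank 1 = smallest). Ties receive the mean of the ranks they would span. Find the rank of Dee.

4.5

Sorted (ascending): 297, 340, 340, 402, 402, 526, 526
The 2 values of 340 occupy positions 2–3 → average rank (2+3)/2 = 2.5.
The 2 values of 402 occupy positions 4–5 → average rank (4+5)/2 = 4.5.
The 2 values of 526 occupy positions 6–7 → average rank (6+7)/2 = 6.5.
Dee has value 402 MPa → rank 4.5.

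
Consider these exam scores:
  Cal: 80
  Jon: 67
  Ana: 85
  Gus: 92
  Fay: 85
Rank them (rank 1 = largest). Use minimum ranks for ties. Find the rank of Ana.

Sorted (descending): 92, 85, 85, 80, 67
The 2 values of 85 occupy positions 2–3 → each gets rank 2.
Ana has value 85 → rank 2.

2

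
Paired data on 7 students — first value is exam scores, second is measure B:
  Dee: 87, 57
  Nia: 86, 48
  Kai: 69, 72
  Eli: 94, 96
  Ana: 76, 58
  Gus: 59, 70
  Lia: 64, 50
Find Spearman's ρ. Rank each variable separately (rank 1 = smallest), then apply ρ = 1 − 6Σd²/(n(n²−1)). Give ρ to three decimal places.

Ranks of variable 1: 6, 5, 3, 7, 4, 1, 2
Ranks of variable 2: 3, 1, 6, 7, 4, 5, 2
d = r₁ − r₂: 3, 4, -3, 0, 0, -4, 0
d²: 9, 16, 9, 0, 0, 16, 0; Σd² = 50
ρ = 1 − 6·50/(7·48) = 1 − 300/336 = 0.107

0.107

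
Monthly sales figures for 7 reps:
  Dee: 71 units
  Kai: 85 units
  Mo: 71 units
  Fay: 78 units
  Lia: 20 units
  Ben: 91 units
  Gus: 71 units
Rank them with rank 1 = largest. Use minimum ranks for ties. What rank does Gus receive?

Sorted (descending): 91, 85, 78, 71, 71, 71, 20
The 3 values of 71 occupy positions 4–6 → each gets rank 4.
Gus has value 71 units → rank 4.

4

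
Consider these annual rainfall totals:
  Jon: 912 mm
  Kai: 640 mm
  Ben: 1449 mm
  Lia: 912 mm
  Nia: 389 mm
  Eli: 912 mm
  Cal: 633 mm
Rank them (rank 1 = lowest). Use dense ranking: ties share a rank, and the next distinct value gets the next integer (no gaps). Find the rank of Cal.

2

Sorted (ascending): 389, 633, 640, 912, 912, 912, 1449
The 3 values of 912 share dense rank 4.
Remaining distinct values take the next consecutive integers.
Cal has value 633 mm → rank 2.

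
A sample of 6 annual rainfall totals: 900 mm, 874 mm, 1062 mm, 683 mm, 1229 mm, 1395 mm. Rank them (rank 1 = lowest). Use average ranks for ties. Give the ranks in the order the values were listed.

3, 2, 4, 1, 5, 6

Sorted (ascending): 683, 874, 900, 1062, 1229, 1395
No ties — each value takes its position as its rank.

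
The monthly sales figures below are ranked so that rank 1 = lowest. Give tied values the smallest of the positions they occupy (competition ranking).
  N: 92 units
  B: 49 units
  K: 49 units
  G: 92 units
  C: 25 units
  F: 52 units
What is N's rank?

Sorted (ascending): 25, 49, 49, 52, 92, 92
The 2 values of 49 occupy positions 2–3 → each gets rank 2.
The 2 values of 92 occupy positions 5–6 → each gets rank 5.
N has value 92 units → rank 5.

5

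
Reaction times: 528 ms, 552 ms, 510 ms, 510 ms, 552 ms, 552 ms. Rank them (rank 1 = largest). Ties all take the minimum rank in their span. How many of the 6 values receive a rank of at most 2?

3

Sorted (descending): 552, 552, 552, 528, 510, 510
The 3 values of 552 occupy positions 1–3 → each gets rank 1.
The 2 values of 510 occupy positions 5–6 → each gets rank 5.
Ranks ≤ 2: {1, 1, 1} → 3 values.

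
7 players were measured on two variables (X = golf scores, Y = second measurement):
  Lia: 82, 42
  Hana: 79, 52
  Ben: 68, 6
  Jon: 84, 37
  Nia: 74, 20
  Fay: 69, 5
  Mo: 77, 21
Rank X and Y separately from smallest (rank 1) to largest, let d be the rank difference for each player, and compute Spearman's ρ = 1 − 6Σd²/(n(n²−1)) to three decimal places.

Ranks of variable 1: 6, 5, 1, 7, 3, 2, 4
Ranks of variable 2: 6, 7, 2, 5, 3, 1, 4
d = r₁ − r₂: 0, -2, -1, 2, 0, 1, 0
d²: 0, 4, 1, 4, 0, 1, 0; Σd² = 10
ρ = 1 − 6·10/(7·48) = 1 − 60/336 = 0.821

0.821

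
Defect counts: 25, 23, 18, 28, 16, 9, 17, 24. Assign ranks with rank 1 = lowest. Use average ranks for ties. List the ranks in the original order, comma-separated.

Sorted (ascending): 9, 16, 17, 18, 23, 24, 25, 28
No ties — each value takes its position as its rank.

7, 5, 4, 8, 2, 1, 3, 6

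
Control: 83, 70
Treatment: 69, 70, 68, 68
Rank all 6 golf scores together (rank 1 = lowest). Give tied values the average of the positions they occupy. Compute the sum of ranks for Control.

10.5

Sorted (ascending): 68, 68, 69, 70, 70, 83
The 2 values of 68 occupy positions 1–2 → average rank (1+2)/2 = 1.5.
The 2 values of 70 occupy positions 4–5 → average rank (4+5)/2 = 4.5.
Control values → pooled ranks: 83→6, 70→4.5
Rank sum = 6 + 4.5 = 10.5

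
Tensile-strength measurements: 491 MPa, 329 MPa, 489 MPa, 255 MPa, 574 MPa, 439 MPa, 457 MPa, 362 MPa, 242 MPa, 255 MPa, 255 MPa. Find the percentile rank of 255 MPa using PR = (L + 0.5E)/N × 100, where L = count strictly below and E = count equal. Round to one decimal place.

22.7

N = 11.
Strictly below 255: 1. Equal to 255: 3.
PR = (1 + 0.5·3)/11 × 100 = 22.7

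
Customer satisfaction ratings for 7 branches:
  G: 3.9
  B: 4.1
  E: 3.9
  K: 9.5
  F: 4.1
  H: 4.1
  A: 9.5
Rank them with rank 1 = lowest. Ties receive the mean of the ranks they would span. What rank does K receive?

6.5

Sorted (ascending): 3.9, 3.9, 4.1, 4.1, 4.1, 9.5, 9.5
The 2 values of 3.9 occupy positions 1–2 → average rank (1+2)/2 = 1.5.
The 3 values of 4.1 occupy positions 3–5 → average rank 4.
The 2 values of 9.5 occupy positions 6–7 → average rank (6+7)/2 = 6.5.
K has value 9.5 → rank 6.5.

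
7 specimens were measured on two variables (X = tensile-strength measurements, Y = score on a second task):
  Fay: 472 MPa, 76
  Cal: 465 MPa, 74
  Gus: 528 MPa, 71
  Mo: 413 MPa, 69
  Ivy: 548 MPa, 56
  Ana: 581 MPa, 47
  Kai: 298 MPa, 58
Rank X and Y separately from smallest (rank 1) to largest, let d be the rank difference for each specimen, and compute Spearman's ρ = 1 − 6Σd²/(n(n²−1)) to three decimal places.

-0.393

Ranks of variable 1: 4, 3, 5, 2, 6, 7, 1
Ranks of variable 2: 7, 6, 5, 4, 2, 1, 3
d = r₁ − r₂: -3, -3, 0, -2, 4, 6, -2
d²: 9, 9, 0, 4, 16, 36, 4; Σd² = 78
ρ = 1 − 6·78/(7·48) = 1 − 468/336 = -0.393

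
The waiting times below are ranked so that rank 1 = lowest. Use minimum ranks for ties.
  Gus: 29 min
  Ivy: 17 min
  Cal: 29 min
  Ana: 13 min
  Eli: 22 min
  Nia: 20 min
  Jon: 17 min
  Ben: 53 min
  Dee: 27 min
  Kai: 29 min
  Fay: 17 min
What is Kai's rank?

8

Sorted (ascending): 13, 17, 17, 17, 20, 22, 27, 29, 29, 29, 53
The 3 values of 17 occupy positions 2–4 → each gets rank 2.
The 3 values of 29 occupy positions 8–10 → each gets rank 8.
Kai has value 29 min → rank 8.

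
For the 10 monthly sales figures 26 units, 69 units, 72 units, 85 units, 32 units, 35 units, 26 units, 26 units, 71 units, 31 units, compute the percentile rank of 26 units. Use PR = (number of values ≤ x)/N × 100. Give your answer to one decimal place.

N = 10.
Strictly below 26: 0. Equal to 26: 3.
PR = 3/10 × 100 = 30.0

30.0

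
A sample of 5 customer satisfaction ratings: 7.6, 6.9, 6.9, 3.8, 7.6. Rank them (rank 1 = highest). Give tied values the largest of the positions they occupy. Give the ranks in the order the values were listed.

Sorted (descending): 7.6, 7.6, 6.9, 6.9, 3.8
The 2 values of 7.6 occupy positions 1–2 → each gets rank 2.
The 2 values of 6.9 occupy positions 3–4 → each gets rank 4.

2, 4, 4, 5, 2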